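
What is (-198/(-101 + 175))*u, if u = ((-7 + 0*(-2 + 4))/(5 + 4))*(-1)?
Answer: -77/37 ≈ -2.0811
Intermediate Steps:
u = 7/9 (u = ((-7 + 0*2)/9)*(-1) = ((-7 + 0)*(⅑))*(-1) = -7*⅑*(-1) = -7/9*(-1) = 7/9 ≈ 0.77778)
(-198/(-101 + 175))*u = -198/(-101 + 175)*(7/9) = -198/74*(7/9) = -198*1/74*(7/9) = -99/37*7/9 = -77/37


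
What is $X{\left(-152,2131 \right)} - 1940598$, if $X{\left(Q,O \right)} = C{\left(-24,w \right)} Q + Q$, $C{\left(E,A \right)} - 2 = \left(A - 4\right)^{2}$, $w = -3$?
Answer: $-1948502$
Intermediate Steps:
$C{\left(E,A \right)} = 2 + \left(-4 + A\right)^{2}$ ($C{\left(E,A \right)} = 2 + \left(A - 4\right)^{2} = 2 + \left(-4 + A\right)^{2}$)
$X{\left(Q,O \right)} = 52 Q$ ($X{\left(Q,O \right)} = \left(2 + \left(-4 - 3\right)^{2}\right) Q + Q = \left(2 + \left(-7\right)^{2}\right) Q + Q = \left(2 + 49\right) Q + Q = 51 Q + Q = 52 Q$)
$X{\left(-152,2131 \right)} - 1940598 = 52 \left(-152\right) - 1940598 = -7904 - 1940598 = -1948502$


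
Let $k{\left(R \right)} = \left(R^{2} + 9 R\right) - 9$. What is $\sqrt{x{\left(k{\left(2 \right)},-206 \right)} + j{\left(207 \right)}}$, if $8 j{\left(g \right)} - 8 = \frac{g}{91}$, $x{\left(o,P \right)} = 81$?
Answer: $\frac{\sqrt{10902346}}{364} \approx 9.0711$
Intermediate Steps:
$k{\left(R \right)} = -9 + R^{2} + 9 R$
$j{\left(g \right)} = 1 + \frac{g}{728}$ ($j{\left(g \right)} = 1 + \frac{g \frac{1}{91}}{8} = 1 + \frac{\frac{1}{91} g}{8} = 1 + \frac{g}{728}$)
$\sqrt{x{\left(k{\left(2 \right)},-206 \right)} + j{\left(207 \right)}} = \sqrt{81 + \left(1 + \frac{1}{728} \cdot 207\right)} = \sqrt{81 + \left(1 + \frac{207}{728}\right)} = \sqrt{81 + \frac{935}{728}} = \sqrt{\frac{59903}{728}} = \frac{\sqrt{10902346}}{364}$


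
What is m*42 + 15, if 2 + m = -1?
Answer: -111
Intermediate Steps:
m = -3 (m = -2 - 1 = -3)
m*42 + 15 = -3*42 + 15 = -126 + 15 = -111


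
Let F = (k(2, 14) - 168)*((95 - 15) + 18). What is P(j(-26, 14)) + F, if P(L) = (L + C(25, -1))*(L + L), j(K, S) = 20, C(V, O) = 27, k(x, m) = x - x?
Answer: -14584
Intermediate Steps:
k(x, m) = 0
P(L) = 2*L*(27 + L) (P(L) = (L + 27)*(L + L) = (27 + L)*(2*L) = 2*L*(27 + L))
F = -16464 (F = (0 - 168)*((95 - 15) + 18) = -168*(80 + 18) = -168*98 = -16464)
P(j(-26, 14)) + F = 2*20*(27 + 20) - 16464 = 2*20*47 - 16464 = 1880 - 16464 = -14584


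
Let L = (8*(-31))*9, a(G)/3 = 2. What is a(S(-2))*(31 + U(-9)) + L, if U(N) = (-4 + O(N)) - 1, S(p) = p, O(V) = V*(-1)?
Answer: -2022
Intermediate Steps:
O(V) = -V
a(G) = 6 (a(G) = 3*2 = 6)
L = -2232 (L = -248*9 = -2232)
U(N) = -5 - N (U(N) = (-4 - N) - 1 = -5 - N)
a(S(-2))*(31 + U(-9)) + L = 6*(31 + (-5 - 1*(-9))) - 2232 = 6*(31 + (-5 + 9)) - 2232 = 6*(31 + 4) - 2232 = 6*35 - 2232 = 210 - 2232 = -2022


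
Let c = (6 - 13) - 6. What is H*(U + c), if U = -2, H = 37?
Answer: -555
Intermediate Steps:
c = -13 (c = -7 - 6 = -13)
H*(U + c) = 37*(-2 - 13) = 37*(-15) = -555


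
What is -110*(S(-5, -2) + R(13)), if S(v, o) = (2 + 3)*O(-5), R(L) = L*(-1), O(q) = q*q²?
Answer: 70180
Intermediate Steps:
O(q) = q³
R(L) = -L
S(v, o) = -625 (S(v, o) = (2 + 3)*(-5)³ = 5*(-125) = -625)
-110*(S(-5, -2) + R(13)) = -110*(-625 - 1*13) = -110*(-625 - 13) = -110*(-638) = 70180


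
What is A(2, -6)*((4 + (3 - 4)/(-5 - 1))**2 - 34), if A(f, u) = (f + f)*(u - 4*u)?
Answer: -1198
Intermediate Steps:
A(f, u) = -6*f*u (A(f, u) = (2*f)*(-3*u) = -6*f*u)
A(2, -6)*((4 + (3 - 4)/(-5 - 1))**2 - 34) = (-6*2*(-6))*((4 + (3 - 4)/(-5 - 1))**2 - 34) = 72*((4 - 1/(-6))**2 - 34) = 72*((4 - 1*(-1/6))**2 - 34) = 72*((4 + 1/6)**2 - 34) = 72*((25/6)**2 - 34) = 72*(625/36 - 34) = 72*(-599/36) = -1198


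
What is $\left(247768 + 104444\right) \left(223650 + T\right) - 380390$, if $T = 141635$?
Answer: $128657380030$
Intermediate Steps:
$\left(247768 + 104444\right) \left(223650 + T\right) - 380390 = \left(247768 + 104444\right) \left(223650 + 141635\right) - 380390 = 352212 \cdot 365285 - 380390 = 128657760420 - 380390 = 128657380030$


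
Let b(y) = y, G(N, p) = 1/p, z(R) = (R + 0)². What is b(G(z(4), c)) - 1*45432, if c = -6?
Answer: -272593/6 ≈ -45432.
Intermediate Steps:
z(R) = R²
b(G(z(4), c)) - 1*45432 = 1/(-6) - 1*45432 = -⅙ - 45432 = -272593/6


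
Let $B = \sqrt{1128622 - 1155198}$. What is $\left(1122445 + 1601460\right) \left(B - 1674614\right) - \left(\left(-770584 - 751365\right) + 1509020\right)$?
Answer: $-4561489434741 + 10895620 i \sqrt{1661} \approx -4.5615 \cdot 10^{12} + 4.4406 \cdot 10^{8} i$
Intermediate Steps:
$B = 4 i \sqrt{1661}$ ($B = \sqrt{-26576} = 4 i \sqrt{1661} \approx 163.02 i$)
$\left(1122445 + 1601460\right) \left(B - 1674614\right) - \left(\left(-770584 - 751365\right) + 1509020\right) = \left(1122445 + 1601460\right) \left(4 i \sqrt{1661} - 1674614\right) - \left(\left(-770584 - 751365\right) + 1509020\right) = 2723905 \left(-1674614 + 4 i \sqrt{1661}\right) - \left(\left(-770584 - 751365\right) + 1509020\right) = \left(-4561489447670 + 10895620 i \sqrt{1661}\right) - \left(-1521949 + 1509020\right) = \left(-4561489447670 + 10895620 i \sqrt{1661}\right) - -12929 = \left(-4561489447670 + 10895620 i \sqrt{1661}\right) + 12929 = -4561489434741 + 10895620 i \sqrt{1661}$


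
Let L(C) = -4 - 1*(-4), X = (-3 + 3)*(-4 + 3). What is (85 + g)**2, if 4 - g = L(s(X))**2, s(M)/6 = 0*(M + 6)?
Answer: 7921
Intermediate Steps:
X = 0 (X = 0*(-1) = 0)
s(M) = 0 (s(M) = 6*(0*(M + 6)) = 6*(0*(6 + M)) = 6*0 = 0)
L(C) = 0 (L(C) = -4 + 4 = 0)
g = 4 (g = 4 - 1*0**2 = 4 - 1*0 = 4 + 0 = 4)
(85 + g)**2 = (85 + 4)**2 = 89**2 = 7921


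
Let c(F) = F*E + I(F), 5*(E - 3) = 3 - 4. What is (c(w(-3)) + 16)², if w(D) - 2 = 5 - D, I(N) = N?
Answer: 2916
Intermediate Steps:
E = 14/5 (E = 3 + (3 - 4)/5 = 3 + (⅕)*(-1) = 3 - ⅕ = 14/5 ≈ 2.8000)
w(D) = 7 - D (w(D) = 2 + (5 - D) = 7 - D)
c(F) = 19*F/5 (c(F) = F*(14/5) + F = 14*F/5 + F = 19*F/5)
(c(w(-3)) + 16)² = (19*(7 - 1*(-3))/5 + 16)² = (19*(7 + 3)/5 + 16)² = ((19/5)*10 + 16)² = (38 + 16)² = 54² = 2916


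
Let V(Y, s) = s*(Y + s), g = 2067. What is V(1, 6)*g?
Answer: 86814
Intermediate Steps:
V(1, 6)*g = (6*(1 + 6))*2067 = (6*7)*2067 = 42*2067 = 86814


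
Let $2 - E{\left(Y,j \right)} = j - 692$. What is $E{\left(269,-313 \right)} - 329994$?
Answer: $-328987$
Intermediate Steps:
$E{\left(Y,j \right)} = 694 - j$ ($E{\left(Y,j \right)} = 2 - \left(j - 692\right) = 2 - \left(-692 + j\right) = 694 - j$)
$E{\left(269,-313 \right)} - 329994 = \left(694 - -313\right) - 329994 = \left(694 + 313\right) - 329994 = 1007 - 329994 = -328987$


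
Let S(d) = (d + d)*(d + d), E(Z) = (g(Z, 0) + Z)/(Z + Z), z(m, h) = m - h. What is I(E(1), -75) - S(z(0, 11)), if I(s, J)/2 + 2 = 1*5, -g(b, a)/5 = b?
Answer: -478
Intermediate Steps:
g(b, a) = -5*b
E(Z) = -2 (E(Z) = (-5*Z + Z)/(Z + Z) = (-4*Z)/((2*Z)) = (-4*Z)*(1/(2*Z)) = -2)
I(s, J) = 6 (I(s, J) = -4 + 2*(1*5) = -4 + 2*5 = -4 + 10 = 6)
S(d) = 4*d² (S(d) = (2*d)*(2*d) = 4*d²)
I(E(1), -75) - S(z(0, 11)) = 6 - 4*(0 - 1*11)² = 6 - 4*(0 - 11)² = 6 - 4*(-11)² = 6 - 4*121 = 6 - 1*484 = 6 - 484 = -478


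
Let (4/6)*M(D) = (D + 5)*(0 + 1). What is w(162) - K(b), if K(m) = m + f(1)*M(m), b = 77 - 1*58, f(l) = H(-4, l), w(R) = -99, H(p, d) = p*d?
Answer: 26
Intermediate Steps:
H(p, d) = d*p
f(l) = -4*l (f(l) = l*(-4) = -4*l)
M(D) = 15/2 + 3*D/2 (M(D) = 3*((D + 5)*(0 + 1))/2 = 3*((5 + D)*1)/2 = 3*(5 + D)/2 = 15/2 + 3*D/2)
b = 19 (b = 77 - 58 = 19)
K(m) = -30 - 5*m (K(m) = m + (-4*1)*(15/2 + 3*m/2) = m - 4*(15/2 + 3*m/2) = m + (-30 - 6*m) = -30 - 5*m)
w(162) - K(b) = -99 - (-30 - 5*19) = -99 - (-30 - 95) = -99 - 1*(-125) = -99 + 125 = 26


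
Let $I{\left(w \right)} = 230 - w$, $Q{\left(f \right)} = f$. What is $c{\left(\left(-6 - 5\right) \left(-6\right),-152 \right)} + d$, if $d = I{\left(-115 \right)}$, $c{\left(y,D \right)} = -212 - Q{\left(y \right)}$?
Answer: $67$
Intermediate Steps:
$c{\left(y,D \right)} = -212 - y$
$d = 345$ ($d = 230 - -115 = 230 + 115 = 345$)
$c{\left(\left(-6 - 5\right) \left(-6\right),-152 \right)} + d = \left(-212 - \left(-6 - 5\right) \left(-6\right)\right) + 345 = \left(-212 - \left(-11\right) \left(-6\right)\right) + 345 = \left(-212 - 66\right) + 345 = -278 + 345 = 67$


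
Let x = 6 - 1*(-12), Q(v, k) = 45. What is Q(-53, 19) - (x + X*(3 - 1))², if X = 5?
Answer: -739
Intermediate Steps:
x = 18 (x = 6 + 12 = 18)
Q(-53, 19) - (x + X*(3 - 1))² = 45 - (18 + 5*(3 - 1))² = 45 - (18 + 5*2)² = 45 - (18 + 10)² = 45 - 1*28² = 45 - 1*784 = 45 - 784 = -739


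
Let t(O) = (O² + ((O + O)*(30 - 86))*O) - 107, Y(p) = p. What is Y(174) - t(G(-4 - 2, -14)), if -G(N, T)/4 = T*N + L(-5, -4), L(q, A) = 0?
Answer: 12531737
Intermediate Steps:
G(N, T) = -4*N*T (G(N, T) = -4*(T*N + 0) = -4*(N*T + 0) = -4*N*T)
t(O) = -107 - 111*O² (t(O) = (O² + ((2*O)*(-56))*O) - 107 = (O² + (-112*O)*O) - 107 = (O² - 112*O²) - 107 = -111*O² - 107 = -107 - 111*O²)
Y(174) - t(G(-4 - 2, -14)) = 174 - (-107 - 111*3136*(-4 - 2)²) = 174 - (-107 - 111*(-4*(-6)*(-14))²) = 174 - (-107 - 111*(-336)²) = 174 - (-107 - 111*112896) = 174 - (-107 - 12531456) = 174 - 1*(-12531563) = 174 + 12531563 = 12531737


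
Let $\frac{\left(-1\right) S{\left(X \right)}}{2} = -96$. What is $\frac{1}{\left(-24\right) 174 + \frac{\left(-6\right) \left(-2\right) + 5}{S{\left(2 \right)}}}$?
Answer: $- \frac{192}{801775} \approx -0.00023947$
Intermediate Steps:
$S{\left(X \right)} = 192$ ($S{\left(X \right)} = \left(-2\right) \left(-96\right) = 192$)
$\frac{1}{\left(-24\right) 174 + \frac{\left(-6\right) \left(-2\right) + 5}{S{\left(2 \right)}}} = \frac{1}{\left(-24\right) 174 + \frac{\left(-6\right) \left(-2\right) + 5}{192}} = \frac{1}{-4176 + \left(12 + 5\right) \frac{1}{192}} = \frac{1}{-4176 + 17 \cdot \frac{1}{192}} = \frac{1}{-4176 + \frac{17}{192}} = \frac{1}{- \frac{801775}{192}} = - \frac{192}{801775}$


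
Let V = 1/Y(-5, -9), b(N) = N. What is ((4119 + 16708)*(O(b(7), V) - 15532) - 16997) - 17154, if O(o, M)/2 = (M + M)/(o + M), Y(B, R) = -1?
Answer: -970598999/3 ≈ -3.2353e+8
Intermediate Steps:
V = -1 (V = 1/(-1) = -1)
O(o, M) = 4*M/(M + o) (O(o, M) = 2*((M + M)/(o + M)) = 2*((2*M)/(M + o)) = 2*(2*M/(M + o)) = 4*M/(M + o))
((4119 + 16708)*(O(b(7), V) - 15532) - 16997) - 17154 = ((4119 + 16708)*(4*(-1)/(-1 + 7) - 15532) - 16997) - 17154 = (20827*(4*(-1)/6 - 15532) - 16997) - 17154 = (20827*(4*(-1)*(1/6) - 15532) - 16997) - 17154 = (20827*(-2/3 - 15532) - 16997) - 17154 = (20827*(-46598/3) - 16997) - 17154 = (-970496546/3 - 16997) - 17154 = -970547537/3 - 17154 = -970598999/3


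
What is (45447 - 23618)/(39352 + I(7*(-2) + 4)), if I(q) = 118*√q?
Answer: 107376851/193589893 - 1287911*I*√10/774359572 ≈ 0.55466 - 0.0052595*I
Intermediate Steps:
(45447 - 23618)/(39352 + I(7*(-2) + 4)) = (45447 - 23618)/(39352 + 118*√(7*(-2) + 4)) = 21829/(39352 + 118*√(-14 + 4)) = 21829/(39352 + 118*√(-10)) = 21829/(39352 + 118*(I*√10)) = 21829/(39352 + 118*I*√10)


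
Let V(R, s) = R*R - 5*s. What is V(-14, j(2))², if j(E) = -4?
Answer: 46656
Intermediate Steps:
V(R, s) = R² - 5*s
V(-14, j(2))² = ((-14)² - 5*(-4))² = (196 + 20)² = 216² = 46656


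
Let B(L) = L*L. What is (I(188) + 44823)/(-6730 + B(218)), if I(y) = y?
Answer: 45011/40794 ≈ 1.1034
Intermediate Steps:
B(L) = L²
(I(188) + 44823)/(-6730 + B(218)) = (188 + 44823)/(-6730 + 218²) = 45011/(-6730 + 47524) = 45011/40794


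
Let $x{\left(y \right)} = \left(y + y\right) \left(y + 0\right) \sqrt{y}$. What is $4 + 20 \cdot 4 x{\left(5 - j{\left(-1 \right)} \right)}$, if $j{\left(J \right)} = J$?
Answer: $4 + 5760 \sqrt{6} \approx 14113.0$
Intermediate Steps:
$x{\left(y \right)} = 2 y^{\frac{5}{2}}$ ($x{\left(y \right)} = 2 y y \sqrt{y} = 2 y^{2} \sqrt{y} = 2 y^{\frac{5}{2}}$)
$4 + 20 \cdot 4 x{\left(5 - j{\left(-1 \right)} \right)} = 4 + 20 \cdot 4 \cdot 2 \left(5 - -1\right)^{\frac{5}{2}} = 4 + 80 \cdot 2 \left(5 + 1\right)^{\frac{5}{2}} = 4 + 80 \cdot 2 \cdot 6^{\frac{5}{2}} = 4 + 80 \cdot 2 \cdot 36 \sqrt{6} = 4 + 80 \cdot 72 \sqrt{6} = 4 + 5760 \sqrt{6}$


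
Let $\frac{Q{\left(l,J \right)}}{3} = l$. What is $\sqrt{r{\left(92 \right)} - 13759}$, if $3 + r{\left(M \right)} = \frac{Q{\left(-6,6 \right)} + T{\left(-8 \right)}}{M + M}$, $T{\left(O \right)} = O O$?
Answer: $\frac{i \sqrt{55047}}{2} \approx 117.31 i$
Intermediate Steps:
$Q{\left(l,J \right)} = 3 l$
$T{\left(O \right)} = O^{2}$
$r{\left(M \right)} = -3 + \frac{23}{M}$ ($r{\left(M \right)} = -3 + \frac{3 \left(-6\right) + \left(-8\right)^{2}}{M + M} = -3 + \frac{-18 + 64}{2 M} = -3 + 46 \frac{1}{2 M} = -3 + \frac{23}{M}$)
$\sqrt{r{\left(92 \right)} - 13759} = \sqrt{\left(-3 + \frac{23}{92}\right) - 13759} = \sqrt{\left(-3 + 23 \cdot \frac{1}{92}\right) - 13759} = \sqrt{\left(-3 + \frac{1}{4}\right) - 13759} = \sqrt{- \frac{11}{4} - 13759} = \sqrt{- \frac{55047}{4}} = \frac{i \sqrt{55047}}{2}$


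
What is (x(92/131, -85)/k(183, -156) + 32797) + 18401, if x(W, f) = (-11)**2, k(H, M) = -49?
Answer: 2508581/49 ≈ 51196.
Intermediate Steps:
x(W, f) = 121
(x(92/131, -85)/k(183, -156) + 32797) + 18401 = (121/(-49) + 32797) + 18401 = (121*(-1/49) + 32797) + 18401 = (-121/49 + 32797) + 18401 = 1606932/49 + 18401 = 2508581/49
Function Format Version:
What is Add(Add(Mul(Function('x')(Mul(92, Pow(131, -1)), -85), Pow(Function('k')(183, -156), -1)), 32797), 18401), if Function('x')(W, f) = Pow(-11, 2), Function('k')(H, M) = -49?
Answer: Rational(2508581, 49) ≈ 51196.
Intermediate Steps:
Function('x')(W, f) = 121
Add(Add(Mul(Function('x')(Mul(92, Pow(131, -1)), -85), Pow(Function('k')(183, -156), -1)), 32797), 18401) = Add(Add(Mul(121, Pow(-49, -1)), 32797), 18401) = Add(Add(Mul(121, Rational(-1, 49)), 32797), 18401) = Add(Add(Rational(-121, 49), 32797), 18401) = Add(Rational(1606932, 49), 18401) = Rational(2508581, 49)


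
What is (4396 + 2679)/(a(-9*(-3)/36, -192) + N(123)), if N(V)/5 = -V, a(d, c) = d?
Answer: -28300/2457 ≈ -11.518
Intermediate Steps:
N(V) = -5*V (N(V) = 5*(-V) = -5*V)
(4396 + 2679)/(a(-9*(-3)/36, -192) + N(123)) = (4396 + 2679)/(-9*(-3)/36 - 5*123) = 7075/(27*(1/36) - 615) = 7075/(3/4 - 615) = 7075/(-2457/4) = 7075*(-4/2457) = -28300/2457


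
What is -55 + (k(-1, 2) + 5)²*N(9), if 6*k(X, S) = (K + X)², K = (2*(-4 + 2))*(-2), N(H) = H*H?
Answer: 55949/4 ≈ 13987.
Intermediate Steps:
N(H) = H²
K = 8 (K = (2*(-2))*(-2) = -4*(-2) = 8)
k(X, S) = (8 + X)²/6
-55 + (k(-1, 2) + 5)²*N(9) = -55 + ((8 - 1)²/6 + 5)²*9² = -55 + ((⅙)*7² + 5)²*81 = -55 + ((⅙)*49 + 5)²*81 = -55 + (49/6 + 5)²*81 = -55 + (79/6)²*81 = -55 + (6241/36)*81 = -55 + 56169/4 = 55949/4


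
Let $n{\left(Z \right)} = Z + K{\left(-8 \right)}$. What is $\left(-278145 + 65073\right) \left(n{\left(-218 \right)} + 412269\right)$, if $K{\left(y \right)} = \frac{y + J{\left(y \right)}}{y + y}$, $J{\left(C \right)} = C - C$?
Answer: $-87796637208$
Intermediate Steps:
$J{\left(C \right)} = 0$
$K{\left(y \right)} = \frac{1}{2}$ ($K{\left(y \right)} = \frac{y + 0}{y + y} = \frac{y}{2 y} = y \frac{1}{2 y} = \frac{1}{2}$)
$n{\left(Z \right)} = \frac{1}{2} + Z$ ($n{\left(Z \right)} = Z + \frac{1}{2} = \frac{1}{2} + Z$)
$\left(-278145 + 65073\right) \left(n{\left(-218 \right)} + 412269\right) = \left(-278145 + 65073\right) \left(\left(\frac{1}{2} - 218\right) + 412269\right) = - 213072 \left(- \frac{435}{2} + 412269\right) = \left(-213072\right) \frac{824103}{2} = -87796637208$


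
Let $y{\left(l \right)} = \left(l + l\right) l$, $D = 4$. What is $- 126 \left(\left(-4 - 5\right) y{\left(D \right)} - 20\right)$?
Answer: $38808$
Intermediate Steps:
$y{\left(l \right)} = 2 l^{2}$ ($y{\left(l \right)} = 2 l l = 2 l^{2}$)
$- 126 \left(\left(-4 - 5\right) y{\left(D \right)} - 20\right) = - 126 \left(\left(-4 - 5\right) 2 \cdot 4^{2} - 20\right) = - 126 \left(- 9 \cdot 2 \cdot 16 - 20\right) = - 126 \left(\left(-9\right) 32 - 20\right) = - 126 \left(-288 - 20\right) = \left(-126\right) \left(-308\right) = 38808$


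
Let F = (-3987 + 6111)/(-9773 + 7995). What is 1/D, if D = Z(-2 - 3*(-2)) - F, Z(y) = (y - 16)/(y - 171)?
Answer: 148463/188022 ≈ 0.78960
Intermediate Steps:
Z(y) = (-16 + y)/(-171 + y)
F = -1062/889 (F = 2124/(-1778) = 2124*(-1/1778) = -1062/889 ≈ -1.1946)
D = 188022/148463 (D = (-16 + (-2 - 3*(-2)))/(-171 + (-2 - 3*(-2))) - 1*(-1062/889) = (-16 + (-2 + 6))/(-171 + (-2 + 6)) + 1062/889 = (-16 + 4)/(-171 + 4) + 1062/889 = -12/(-167) + 1062/889 = -1/167*(-12) + 1062/889 = 12/167 + 1062/889 = 188022/148463 ≈ 1.2665)
1/D = 1/(188022/148463) = 148463/188022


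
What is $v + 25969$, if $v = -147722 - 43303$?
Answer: $-165056$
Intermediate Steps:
$v = -191025$ ($v = -147722 - 43303 = -191025$)
$v + 25969 = -191025 + 25969 = -165056$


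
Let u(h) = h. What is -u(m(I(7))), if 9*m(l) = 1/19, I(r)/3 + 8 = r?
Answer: -1/171 ≈ -0.0058480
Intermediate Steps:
I(r) = -24 + 3*r
m(l) = 1/171 (m(l) = (⅑)/19 = (⅑)*(1/19) = 1/171)
-u(m(I(7))) = -1*1/171 = -1/171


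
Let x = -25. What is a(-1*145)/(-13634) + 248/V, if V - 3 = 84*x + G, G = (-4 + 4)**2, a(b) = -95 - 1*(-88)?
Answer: -3366553/28590498 ≈ -0.11775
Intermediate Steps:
a(b) = -7 (a(b) = -95 + 88 = -7)
G = 0 (G = 0**2 = 0)
V = -2097 (V = 3 + (84*(-25) + 0) = 3 + (-2100 + 0) = 3 - 2100 = -2097)
a(-1*145)/(-13634) + 248/V = -7/(-13634) + 248/(-2097) = -7*(-1/13634) + 248*(-1/2097) = 7/13634 - 248/2097 = -3366553/28590498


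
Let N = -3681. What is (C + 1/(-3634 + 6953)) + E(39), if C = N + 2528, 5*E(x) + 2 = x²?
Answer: -14092469/16595 ≈ -849.20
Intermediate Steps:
E(x) = -⅖ + x²/5
C = -1153 (C = -3681 + 2528 = -1153)
(C + 1/(-3634 + 6953)) + E(39) = (-1153 + 1/(-3634 + 6953)) + (-⅖ + (⅕)*39²) = (-1153 + 1/3319) + (-⅖ + (⅕)*1521) = (-1153 + 1/3319) + (-⅖ + 1521/5) = -3826806/3319 + 1519/5 = -14092469/16595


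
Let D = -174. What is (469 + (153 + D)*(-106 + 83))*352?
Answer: 335104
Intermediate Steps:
(469 + (153 + D)*(-106 + 83))*352 = (469 + (153 - 174)*(-106 + 83))*352 = (469 - 21*(-23))*352 = (469 + 483)*352 = 952*352 = 335104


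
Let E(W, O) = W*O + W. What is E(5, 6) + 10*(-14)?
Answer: -105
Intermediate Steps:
E(W, O) = W + O*W (E(W, O) = O*W + W = W + O*W)
E(5, 6) + 10*(-14) = 5*(1 + 6) + 10*(-14) = 5*7 - 140 = 35 - 140 = -105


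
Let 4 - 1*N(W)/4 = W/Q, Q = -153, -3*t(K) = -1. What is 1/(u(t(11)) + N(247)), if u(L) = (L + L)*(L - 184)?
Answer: -153/15298 ≈ -0.010001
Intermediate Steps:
t(K) = ⅓ (t(K) = -⅓*(-1) = ⅓)
u(L) = 2*L*(-184 + L) (u(L) = (2*L)*(-184 + L) = 2*L*(-184 + L))
N(W) = 16 + 4*W/153 (N(W) = 16 - 4*W/(-153) = 16 - 4*W*(-1)/153 = 16 - (-4)*W/153 = 16 + 4*W/153)
1/(u(t(11)) + N(247)) = 1/(2*(⅓)*(-184 + ⅓) + (16 + (4/153)*247)) = 1/(2*(⅓)*(-551/3) + (16 + 988/153)) = 1/(-1102/9 + 3436/153) = 1/(-15298/153) = -153/15298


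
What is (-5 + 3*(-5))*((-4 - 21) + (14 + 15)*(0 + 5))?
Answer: -2400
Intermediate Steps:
(-5 + 3*(-5))*((-4 - 21) + (14 + 15)*(0 + 5)) = (-5 - 15)*(-25 + 29*5) = -20*(-25 + 145) = -20*120 = -2400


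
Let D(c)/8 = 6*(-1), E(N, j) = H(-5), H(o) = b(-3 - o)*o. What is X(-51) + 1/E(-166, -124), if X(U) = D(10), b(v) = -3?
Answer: -719/15 ≈ -47.933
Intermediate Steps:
H(o) = -3*o
E(N, j) = 15 (E(N, j) = -3*(-5) = 15)
D(c) = -48 (D(c) = 8*(6*(-1)) = 8*(-6) = -48)
X(U) = -48
X(-51) + 1/E(-166, -124) = -48 + 1/15 = -719/15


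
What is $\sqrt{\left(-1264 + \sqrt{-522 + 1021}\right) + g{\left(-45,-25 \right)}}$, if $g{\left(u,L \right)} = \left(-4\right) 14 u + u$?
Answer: $\sqrt{1211 + \sqrt{499}} \approx 35.119$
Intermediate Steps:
$g{\left(u,L \right)} = - 55 u$ ($g{\left(u,L \right)} = - 56 u + u = - 55 u$)
$\sqrt{\left(-1264 + \sqrt{-522 + 1021}\right) + g{\left(-45,-25 \right)}} = \sqrt{\left(-1264 + \sqrt{-522 + 1021}\right) - -2475} = \sqrt{\left(-1264 + \sqrt{499}\right) + 2475} = \sqrt{1211 + \sqrt{499}}$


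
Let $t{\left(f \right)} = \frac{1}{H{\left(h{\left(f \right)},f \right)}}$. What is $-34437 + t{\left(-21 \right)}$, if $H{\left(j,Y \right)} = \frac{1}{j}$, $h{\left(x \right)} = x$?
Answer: $-34458$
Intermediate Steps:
$t{\left(f \right)} = f$ ($t{\left(f \right)} = \frac{1}{\frac{1}{f}} = f$)
$-34437 + t{\left(-21 \right)} = -34437 - 21 = -34458$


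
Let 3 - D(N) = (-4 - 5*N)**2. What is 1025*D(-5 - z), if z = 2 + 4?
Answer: -2662950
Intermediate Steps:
z = 6
D(N) = 3 - (-4 - 5*N)**2
1025*D(-5 - z) = 1025*(3 - (4 + 5*(-5 - 1*6))**2) = 1025*(3 - (4 + 5*(-5 - 6))**2) = 1025*(3 - (4 + 5*(-11))**2) = 1025*(3 - (4 - 55)**2) = 1025*(3 - 1*(-51)**2) = 1025*(3 - 1*2601) = 1025*(3 - 2601) = 1025*(-2598) = -2662950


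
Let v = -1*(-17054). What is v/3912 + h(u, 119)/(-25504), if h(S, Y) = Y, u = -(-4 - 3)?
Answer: 54309961/12471456 ≈ 4.3547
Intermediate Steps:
u = 7 (u = -1*(-7) = 7)
v = 17054
v/3912 + h(u, 119)/(-25504) = 17054/3912 + 119/(-25504) = 17054*(1/3912) + 119*(-1/25504) = 8527/1956 - 119/25504 = 54309961/12471456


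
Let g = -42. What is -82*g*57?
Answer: 196308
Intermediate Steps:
-82*g*57 = -82*(-42)*57 = 3444*57 = 196308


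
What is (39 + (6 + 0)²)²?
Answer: 5625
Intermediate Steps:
(39 + (6 + 0)²)² = (39 + 6²)² = (39 + 36)² = 75² = 5625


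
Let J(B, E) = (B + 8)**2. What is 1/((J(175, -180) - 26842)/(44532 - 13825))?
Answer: 30707/6647 ≈ 4.6197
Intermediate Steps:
J(B, E) = (8 + B)**2
1/((J(175, -180) - 26842)/(44532 - 13825)) = 1/(((8 + 175)**2 - 26842)/(44532 - 13825)) = 1/((183**2 - 26842)/30707) = 1/((33489 - 26842)*(1/30707)) = 1/(6647*(1/30707)) = 1/(6647/30707) = 30707/6647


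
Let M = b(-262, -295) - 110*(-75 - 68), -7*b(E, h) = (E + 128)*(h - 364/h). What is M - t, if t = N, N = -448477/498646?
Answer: 10407606292901/1029703990 ≈ 10107.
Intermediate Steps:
b(E, h) = -(128 + E)*(h - 364/h)/7 (b(E, h) = -(E + 128)*(h - 364/h)/7 = -(128 + E)*(h - 364/h)/7)
M = 20869876/2065 (M = (⅐)*(46592 + 364*(-262) - 1*(-295)²*(128 - 262))/(-295) - 110*(-75 - 68) = (⅐)*(-1/295)*(46592 - 95368 - 1*87025*(-134)) - 110*(-143) = (⅐)*(-1/295)*(46592 - 95368 + 11661350) - 1*(-15730) = (⅐)*(-1/295)*11612574 + 15730 = -11612574/2065 + 15730 = 20869876/2065 ≈ 10106.)
N = -448477/498646 (N = -448477*1/498646 = -448477/498646 ≈ -0.89939)
t = -448477/498646 ≈ -0.89939
M - t = 20869876/2065 - 1*(-448477/498646) = 20869876/2065 + 448477/498646 = 10407606292901/1029703990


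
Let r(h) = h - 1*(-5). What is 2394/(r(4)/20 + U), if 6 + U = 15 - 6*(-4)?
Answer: 15960/223 ≈ 71.569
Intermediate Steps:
r(h) = 5 + h (r(h) = h + 5 = 5 + h)
U = 33 (U = -6 + (15 - 6*(-4)) = -6 + (15 - 1*(-24)) = -6 + (15 + 24) = -6 + 39 = 33)
2394/(r(4)/20 + U) = 2394/((5 + 4)/20 + 33) = 2394/(9*(1/20) + 33) = 2394/(9/20 + 33) = 2394/(669/20) = 2394*(20/669) = 15960/223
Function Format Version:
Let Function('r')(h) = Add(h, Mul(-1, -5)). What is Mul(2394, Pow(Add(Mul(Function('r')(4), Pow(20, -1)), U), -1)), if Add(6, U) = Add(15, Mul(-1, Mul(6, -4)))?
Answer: Rational(15960, 223) ≈ 71.569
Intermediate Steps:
Function('r')(h) = Add(5, h) (Function('r')(h) = Add(h, 5) = Add(5, h))
U = 33 (U = Add(-6, Add(15, Mul(-1, Mul(6, -4)))) = Add(-6, Add(15, Mul(-1, -24))) = Add(-6, Add(15, 24)) = Add(-6, 39) = 33)
Mul(2394, Pow(Add(Mul(Function('r')(4), Pow(20, -1)), U), -1)) = Mul(2394, Pow(Add(Mul(Add(5, 4), Pow(20, -1)), 33), -1)) = Mul(2394, Pow(Add(Mul(9, Rational(1, 20)), 33), -1)) = Mul(2394, Pow(Add(Rational(9, 20), 33), -1)) = Mul(2394, Pow(Rational(669, 20), -1)) = Mul(2394, Rational(20, 669)) = Rational(15960, 223)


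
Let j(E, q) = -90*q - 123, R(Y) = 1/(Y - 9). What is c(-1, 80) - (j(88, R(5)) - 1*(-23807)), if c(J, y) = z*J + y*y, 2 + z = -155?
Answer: -34299/2 ≈ -17150.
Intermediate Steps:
z = -157 (z = -2 - 155 = -157)
R(Y) = 1/(-9 + Y)
j(E, q) = -123 - 90*q
c(J, y) = y² - 157*J (c(J, y) = -157*J + y*y = -157*J + y² = y² - 157*J)
c(-1, 80) - (j(88, R(5)) - 1*(-23807)) = (80² - 157*(-1)) - ((-123 - 90/(-9 + 5)) - 1*(-23807)) = (6400 + 157) - ((-123 - 90/(-4)) + 23807) = 6557 - ((-123 - 90*(-¼)) + 23807) = 6557 - ((-123 + 45/2) + 23807) = 6557 - (-201/2 + 23807) = 6557 - 1*47413/2 = 6557 - 47413/2 = -34299/2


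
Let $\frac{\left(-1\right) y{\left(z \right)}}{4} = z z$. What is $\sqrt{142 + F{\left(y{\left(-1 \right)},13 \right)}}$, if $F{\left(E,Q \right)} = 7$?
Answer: $\sqrt{149} \approx 12.207$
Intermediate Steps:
$y{\left(z \right)} = - 4 z^{2}$ ($y{\left(z \right)} = - 4 z z = - 4 z^{2}$)
$\sqrt{142 + F{\left(y{\left(-1 \right)},13 \right)}} = \sqrt{142 + 7} = \sqrt{149}$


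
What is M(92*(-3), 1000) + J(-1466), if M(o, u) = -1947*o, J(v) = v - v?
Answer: 537372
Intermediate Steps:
J(v) = 0
M(92*(-3), 1000) + J(-1466) = -179124*(-3) + 0 = -1947*(-276) + 0 = 537372 + 0 = 537372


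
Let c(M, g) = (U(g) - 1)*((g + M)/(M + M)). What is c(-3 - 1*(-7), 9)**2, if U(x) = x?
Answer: 169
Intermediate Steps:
c(M, g) = (-1 + g)*(M + g)/(2*M) (c(M, g) = (g - 1)*((g + M)/(M + M)) = (-1 + g)*((M + g)/((2*M))) = (-1 + g)*((M + g)*(1/(2*M))) = (-1 + g)*((M + g)/(2*M)) = (-1 + g)*(M + g)/(2*M))
c(-3 - 1*(-7), 9)**2 = ((9**2 - 1*9 + (-3 - 1*(-7))*(-1 + 9))/(2*(-3 - 1*(-7))))**2 = ((81 - 9 + (-3 + 7)*8)/(2*(-3 + 7)))**2 = ((1/2)*(81 - 9 + 4*8)/4)**2 = ((1/2)*(1/4)*(81 - 9 + 32))**2 = ((1/2)*(1/4)*104)**2 = 13**2 = 169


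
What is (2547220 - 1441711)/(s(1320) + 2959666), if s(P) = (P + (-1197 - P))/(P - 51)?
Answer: 155876769/417312773 ≈ 0.37353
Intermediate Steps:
s(P) = -1197/(-51 + P)
(2547220 - 1441711)/(s(1320) + 2959666) = (2547220 - 1441711)/(-1197/(-51 + 1320) + 2959666) = 1105509/(-1197/1269 + 2959666) = 1105509/(-1197*1/1269 + 2959666) = 1105509/(-133/141 + 2959666) = 1105509/(417312773/141) = 1105509*(141/417312773) = 155876769/417312773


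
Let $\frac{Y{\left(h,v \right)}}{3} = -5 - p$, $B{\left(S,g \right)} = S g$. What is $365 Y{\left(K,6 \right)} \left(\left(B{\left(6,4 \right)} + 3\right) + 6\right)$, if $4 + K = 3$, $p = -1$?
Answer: $-144540$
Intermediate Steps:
$K = -1$ ($K = -4 + 3 = -1$)
$Y{\left(h,v \right)} = -12$ ($Y{\left(h,v \right)} = 3 \left(-5 - -1\right) = 3 \left(-5 + 1\right) = 3 \left(-4\right) = -12$)
$365 Y{\left(K,6 \right)} \left(\left(B{\left(6,4 \right)} + 3\right) + 6\right) = 365 \left(- 12 \left(\left(6 \cdot 4 + 3\right) + 6\right)\right) = 365 \left(- 12 \left(\left(24 + 3\right) + 6\right)\right) = 365 \left(- 12 \left(27 + 6\right)\right) = 365 \left(\left(-12\right) 33\right) = 365 \left(-396\right) = -144540$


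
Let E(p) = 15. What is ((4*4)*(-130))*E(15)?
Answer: -31200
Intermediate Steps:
((4*4)*(-130))*E(15) = ((4*4)*(-130))*15 = (16*(-130))*15 = -2080*15 = -31200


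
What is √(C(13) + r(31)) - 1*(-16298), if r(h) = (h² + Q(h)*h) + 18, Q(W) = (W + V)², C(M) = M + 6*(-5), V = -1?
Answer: 16298 + √28862 ≈ 16468.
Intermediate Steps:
C(M) = -30 + M (C(M) = M - 30 = -30 + M)
Q(W) = (-1 + W)² (Q(W) = (W - 1)² = (-1 + W)²)
r(h) = 18 + h² + h*(-1 + h)² (r(h) = (h² + (-1 + h)²*h) + 18 = (h² + h*(-1 + h)²) + 18 = 18 + h² + h*(-1 + h)²)
√(C(13) + r(31)) - 1*(-16298) = √((-30 + 13) + (18 + 31 + 31³ - 1*31²)) - 1*(-16298) = √(-17 + (18 + 31 + 29791 - 1*961)) + 16298 = √(-17 + (18 + 31 + 29791 - 961)) + 16298 = √(-17 + 28879) + 16298 = √28862 + 16298 = 16298 + √28862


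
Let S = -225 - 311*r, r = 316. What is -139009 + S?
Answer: -237510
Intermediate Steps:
S = -98501 (S = -225 - 311*316 = -225 - 98276 = -98501)
-139009 + S = -139009 - 98501 = -237510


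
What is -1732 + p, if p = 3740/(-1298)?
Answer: -102358/59 ≈ -1734.9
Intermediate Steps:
p = -170/59 (p = 3740*(-1/1298) = -170/59 ≈ -2.8814)
-1732 + p = -1732 - 170/59 = -102358/59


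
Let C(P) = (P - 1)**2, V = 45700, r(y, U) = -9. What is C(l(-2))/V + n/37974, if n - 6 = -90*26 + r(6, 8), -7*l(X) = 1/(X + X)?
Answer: -13986532559/226760475200 ≈ -0.061680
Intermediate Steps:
l(X) = -1/(14*X) (l(X) = -1/(7*(X + X)) = -1/(2*X)/7 = -1/(14*X))
C(P) = (-1 + P)**2
n = -2343 (n = 6 + (-90*26 - 9) = 6 + (-2340 - 9) = 6 - 2349 = -2343)
C(l(-2))/V + n/37974 = (-1 - 1/14/(-2))**2/45700 - 2343/37974 = (-1 - 1/14*(-1/2))**2*(1/45700) - 2343*1/37974 = (-1 + 1/28)**2*(1/45700) - 781/12658 = (-27/28)**2*(1/45700) - 781/12658 = (729/784)*(1/45700) - 781/12658 = 729/35828800 - 781/12658 = -13986532559/226760475200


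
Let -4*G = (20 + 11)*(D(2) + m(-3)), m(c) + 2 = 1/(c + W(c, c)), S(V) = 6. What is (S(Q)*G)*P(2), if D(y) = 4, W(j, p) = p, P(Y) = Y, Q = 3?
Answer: -341/2 ≈ -170.50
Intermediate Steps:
m(c) = -2 + 1/(2*c) (m(c) = -2 + 1/(c + c) = -2 + 1/(2*c))
G = -341/24 (G = -(20 + 11)*(4 + (-2 + (½)/(-3)))/4 = -31*(4 + (-2 + (½)*(-⅓)))/4 = -31*(4 + (-2 - ⅙))/4 = -31*(4 - 13/6)/4 = -31*11/(4*6) = -¼*341/6 = -341/24 ≈ -14.208)
(S(Q)*G)*P(2) = (6*(-341/24))*2 = -341/4*2 = -341/2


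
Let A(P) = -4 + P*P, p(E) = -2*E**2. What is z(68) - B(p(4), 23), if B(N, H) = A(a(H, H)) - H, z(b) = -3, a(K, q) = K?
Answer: -505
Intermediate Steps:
A(P) = -4 + P**2
B(N, H) = -4 + H**2 - H (B(N, H) = (-4 + H**2) - H = -4 + H**2 - H)
z(68) - B(p(4), 23) = -3 - (-4 + 23**2 - 1*23) = -3 - (-4 + 529 - 23) = -3 - 1*502 = -3 - 502 = -505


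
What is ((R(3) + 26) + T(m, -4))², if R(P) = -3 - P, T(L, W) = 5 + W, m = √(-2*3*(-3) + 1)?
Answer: 441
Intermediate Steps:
m = √19 (m = √(-6*(-3) + 1) = √(18 + 1) = √19 ≈ 4.3589)
((R(3) + 26) + T(m, -4))² = (((-3 - 1*3) + 26) + (5 - 4))² = (((-3 - 3) + 26) + 1)² = ((-6 + 26) + 1)² = (20 + 1)² = 21² = 441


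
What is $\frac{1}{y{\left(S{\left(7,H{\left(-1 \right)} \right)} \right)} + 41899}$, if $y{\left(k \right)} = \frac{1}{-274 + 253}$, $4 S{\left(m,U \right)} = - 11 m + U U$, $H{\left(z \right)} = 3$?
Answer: $\frac{21}{879878} \approx 2.3867 \cdot 10^{-5}$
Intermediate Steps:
$S{\left(m,U \right)} = - \frac{11 m}{4} + \frac{U^{2}}{4}$ ($S{\left(m,U \right)} = \frac{- 11 m + U U}{4} = \frac{- 11 m + U^{2}}{4} = \frac{U^{2} - 11 m}{4} = - \frac{11 m}{4} + \frac{U^{2}}{4}$)
$y{\left(k \right)} = - \frac{1}{21}$ ($y{\left(k \right)} = \frac{1}{-21} = - \frac{1}{21}$)
$\frac{1}{y{\left(S{\left(7,H{\left(-1 \right)} \right)} \right)} + 41899} = \frac{1}{- \frac{1}{21} + 41899} = \frac{1}{\frac{879878}{21}} = \frac{21}{879878}$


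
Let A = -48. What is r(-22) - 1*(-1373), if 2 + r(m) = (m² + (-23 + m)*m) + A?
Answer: 2797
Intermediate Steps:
r(m) = -50 + m² + m*(-23 + m) (r(m) = -2 + ((m² + (-23 + m)*m) - 48) = -2 + ((m² + m*(-23 + m)) - 48) = -2 + (-48 + m² + m*(-23 + m)) = -50 + m² + m*(-23 + m))
r(-22) - 1*(-1373) = (-50 - 23*(-22) + 2*(-22)²) - 1*(-1373) = (-50 + 506 + 2*484) + 1373 = (-50 + 506 + 968) + 1373 = 1424 + 1373 = 2797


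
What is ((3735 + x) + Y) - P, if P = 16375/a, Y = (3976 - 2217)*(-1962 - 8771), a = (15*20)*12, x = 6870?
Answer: -2717099503/144 ≈ -1.8869e+7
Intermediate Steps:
a = 3600 (a = 300*12 = 3600)
Y = -18879347 (Y = 1759*(-10733) = -18879347)
P = 655/144 (P = 16375/3600 = 16375*(1/3600) = 655/144 ≈ 4.5486)
((3735 + x) + Y) - P = ((3735 + 6870) - 18879347) - 1*655/144 = (10605 - 18879347) - 655/144 = -18868742 - 655/144 = -2717099503/144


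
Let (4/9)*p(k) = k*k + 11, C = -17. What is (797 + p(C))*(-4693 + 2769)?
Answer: -2832128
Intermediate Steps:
p(k) = 99/4 + 9*k²/4 (p(k) = 9*(k*k + 11)/4 = 9*(k² + 11)/4 = 9*(11 + k²)/4 = 99/4 + 9*k²/4)
(797 + p(C))*(-4693 + 2769) = (797 + (99/4 + (9/4)*(-17)²))*(-4693 + 2769) = (797 + (99/4 + (9/4)*289))*(-1924) = (797 + (99/4 + 2601/4))*(-1924) = (797 + 675)*(-1924) = 1472*(-1924) = -2832128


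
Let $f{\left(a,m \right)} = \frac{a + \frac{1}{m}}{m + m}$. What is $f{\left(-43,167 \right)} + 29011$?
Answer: $\frac{809084189}{27889} \approx 29011.0$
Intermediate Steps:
$f{\left(a,m \right)} = \frac{a + \frac{1}{m}}{2 m}$
$f{\left(-43,167 \right)} + 29011 = \frac{1 - 7181}{2 \cdot 27889} + 29011 = \frac{1}{2} \cdot \frac{1}{27889} \left(1 - 7181\right) + 29011 = \frac{1}{2} \cdot \frac{1}{27889} \left(-7180\right) + 29011 = - \frac{3590}{27889} + 29011 = \frac{809084189}{27889}$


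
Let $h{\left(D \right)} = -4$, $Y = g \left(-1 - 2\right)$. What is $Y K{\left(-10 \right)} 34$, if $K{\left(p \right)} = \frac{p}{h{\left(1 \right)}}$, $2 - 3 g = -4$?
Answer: $-510$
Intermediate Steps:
$g = 2$ ($g = \frac{2}{3} - - \frac{4}{3} = \frac{2}{3} + \frac{4}{3} = 2$)
$Y = -6$ ($Y = 2 \left(-1 - 2\right) = 2 \left(-3\right) = -6$)
$K{\left(p \right)} = - \frac{p}{4}$ ($K{\left(p \right)} = \frac{p}{-4} = p \left(- \frac{1}{4}\right) = - \frac{p}{4}$)
$Y K{\left(-10 \right)} 34 = - 6 \left(\left(- \frac{1}{4}\right) \left(-10\right)\right) 34 = \left(-6\right) \frac{5}{2} \cdot 34 = \left(-15\right) 34 = -510$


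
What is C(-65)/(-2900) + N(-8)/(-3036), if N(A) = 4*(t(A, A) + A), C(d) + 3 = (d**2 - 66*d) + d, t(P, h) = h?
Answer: -6364873/2201100 ≈ -2.8917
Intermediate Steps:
C(d) = -3 + d**2 - 65*d (C(d) = -3 + ((d**2 - 66*d) + d) = -3 + (d**2 - 65*d) = -3 + d**2 - 65*d)
N(A) = 8*A (N(A) = 4*(A + A) = 4*(2*A) = 8*A)
C(-65)/(-2900) + N(-8)/(-3036) = (-3 + (-65)**2 - 65*(-65))/(-2900) + (8*(-8))/(-3036) = (-3 + 4225 + 4225)*(-1/2900) - 64*(-1/3036) = 8447*(-1/2900) + 16/759 = -8447/2900 + 16/759 = -6364873/2201100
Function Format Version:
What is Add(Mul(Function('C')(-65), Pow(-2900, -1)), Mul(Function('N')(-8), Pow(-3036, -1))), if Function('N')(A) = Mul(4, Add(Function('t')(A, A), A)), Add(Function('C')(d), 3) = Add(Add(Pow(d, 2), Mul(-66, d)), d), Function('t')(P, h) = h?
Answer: Rational(-6364873, 2201100) ≈ -2.8917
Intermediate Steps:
Function('C')(d) = Add(-3, Pow(d, 2), Mul(-65, d)) (Function('C')(d) = Add(-3, Add(Add(Pow(d, 2), Mul(-66, d)), d)) = Add(-3, Add(Pow(d, 2), Mul(-65, d))) = Add(-3, Pow(d, 2), Mul(-65, d)))
Function('N')(A) = Mul(8, A) (Function('N')(A) = Mul(4, Add(A, A)) = Mul(4, Mul(2, A)) = Mul(8, A))
Add(Mul(Function('C')(-65), Pow(-2900, -1)), Mul(Function('N')(-8), Pow(-3036, -1))) = Add(Mul(Add(-3, Pow(-65, 2), Mul(-65, -65)), Pow(-2900, -1)), Mul(Mul(8, -8), Pow(-3036, -1))) = Add(Mul(Add(-3, 4225, 4225), Rational(-1, 2900)), Mul(-64, Rational(-1, 3036))) = Add(Mul(8447, Rational(-1, 2900)), Rational(16, 759)) = Add(Rational(-8447, 2900), Rational(16, 759)) = Rational(-6364873, 2201100)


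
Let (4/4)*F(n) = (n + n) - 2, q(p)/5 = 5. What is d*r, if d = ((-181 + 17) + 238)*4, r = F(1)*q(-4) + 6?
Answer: 1776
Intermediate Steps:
q(p) = 25 (q(p) = 5*5 = 25)
F(n) = -2 + 2*n (F(n) = (n + n) - 2 = 2*n - 2 = -2 + 2*n)
r = 6 (r = (-2 + 2*1)*25 + 6 = (-2 + 2)*25 + 6 = 0*25 + 6 = 0 + 6 = 6)
d = 296 (d = (-164 + 238)*4 = 74*4 = 296)
d*r = 296*6 = 1776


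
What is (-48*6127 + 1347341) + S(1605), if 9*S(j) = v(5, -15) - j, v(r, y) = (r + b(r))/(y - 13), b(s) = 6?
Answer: 265372789/252 ≈ 1.0531e+6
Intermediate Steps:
v(r, y) = (6 + r)/(-13 + y) (v(r, y) = (r + 6)/(y - 13) = (6 + r)/(-13 + y))
S(j) = -11/252 - j/9 (S(j) = ((6 + 5)/(-13 - 15) - j)/9 = (11/(-28) - j)/9 = (-1/28*11 - j)/9 = (-11/28 - j)/9 = -11/252 - j/9)
(-48*6127 + 1347341) + S(1605) = (-48*6127 + 1347341) + (-11/252 - ⅑*1605) = (-294096 + 1347341) + (-11/252 - 535/3) = 1053245 - 44951/252 = 265372789/252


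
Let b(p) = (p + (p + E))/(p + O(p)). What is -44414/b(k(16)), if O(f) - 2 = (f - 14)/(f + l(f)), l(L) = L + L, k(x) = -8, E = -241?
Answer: -1354627/1542 ≈ -878.49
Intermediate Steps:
l(L) = 2*L
O(f) = 2 + (-14 + f)/(3*f) (O(f) = 2 + (f - 14)/(f + 2*f) = 2 + (-14 + f)/((3*f)) = 2 + (-14 + f)*(1/(3*f)) = 2 + (-14 + f)/(3*f))
b(p) = (-241 + 2*p)/(p + 7*(-2 + p)/(3*p)) (b(p) = (p + (p - 241))/(p + 7*(-2 + p)/(3*p)) = (p + (-241 + p))/(p + 7*(-2 + p)/(3*p)) = (-241 + 2*p)/(p + 7*(-2 + p)/(3*p)))
-44414/b(k(16)) = -44414*(-(-14 + 3*(-8)**2 + 7*(-8))/(24*(-241 + 2*(-8)))) = -44414*(-(-14 + 3*64 - 56)/(24*(-241 - 16))) = -44414/(3*(-8)*(-257)/(-14 + 192 - 56)) = -44414/(3*(-8)*(-257)/122) = -44414/(3*(-8)*(1/122)*(-257)) = -44414/3084/61 = -44414*61/3084 = -1354627/1542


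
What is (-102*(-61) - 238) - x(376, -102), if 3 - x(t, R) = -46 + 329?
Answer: 6264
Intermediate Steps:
x(t, R) = -280 (x(t, R) = 3 - (-46 + 329) = 3 - 1*283 = 3 - 283 = -280)
(-102*(-61) - 238) - x(376, -102) = (-102*(-61) - 238) - 1*(-280) = (6222 - 238) + 280 = 5984 + 280 = 6264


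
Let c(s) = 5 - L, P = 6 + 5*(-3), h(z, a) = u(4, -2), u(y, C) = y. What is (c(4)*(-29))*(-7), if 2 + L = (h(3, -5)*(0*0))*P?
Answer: 1421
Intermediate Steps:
h(z, a) = 4
P = -9 (P = 6 - 15 = -9)
L = -2 (L = -2 + (4*(0*0))*(-9) = -2 + (4*0)*(-9) = -2 + 0*(-9) = -2 + 0 = -2)
c(s) = 7 (c(s) = 5 - 1*(-2) = 5 + 2 = 7)
(c(4)*(-29))*(-7) = (7*(-29))*(-7) = -203*(-7) = 1421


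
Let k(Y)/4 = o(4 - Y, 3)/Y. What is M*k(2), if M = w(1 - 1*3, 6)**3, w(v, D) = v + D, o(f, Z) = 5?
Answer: 640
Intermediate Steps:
w(v, D) = D + v
k(Y) = 20/Y (k(Y) = 4*(5/Y) = 20/Y)
M = 64 (M = (6 + (1 - 1*3))**3 = (6 + (1 - 3))**3 = (6 - 2)**3 = 4**3 = 64)
M*k(2) = 64*(20/2) = 64*(20*(1/2)) = 64*10 = 640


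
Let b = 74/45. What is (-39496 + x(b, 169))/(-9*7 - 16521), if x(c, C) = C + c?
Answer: 1769641/746280 ≈ 2.3713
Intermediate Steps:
b = 74/45 (b = 74*(1/45) = 74/45 ≈ 1.6444)
(-39496 + x(b, 169))/(-9*7 - 16521) = (-39496 + (169 + 74/45))/(-9*7 - 16521) = (-39496 + 7679/45)/(-63 - 16521) = -1769641/45/(-16584) = -1769641/45*(-1/16584) = 1769641/746280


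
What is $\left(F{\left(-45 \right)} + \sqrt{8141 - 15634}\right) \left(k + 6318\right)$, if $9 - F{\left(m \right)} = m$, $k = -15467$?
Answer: $-494046 - 9149 i \sqrt{7493} \approx -4.9405 \cdot 10^{5} - 7.9196 \cdot 10^{5} i$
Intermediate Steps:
$F{\left(m \right)} = 9 - m$
$\left(F{\left(-45 \right)} + \sqrt{8141 - 15634}\right) \left(k + 6318\right) = \left(\left(9 - -45\right) + \sqrt{8141 - 15634}\right) \left(-15467 + 6318\right) = \left(\left(9 + 45\right) + \sqrt{-7493}\right) \left(-9149\right) = \left(54 + i \sqrt{7493}\right) \left(-9149\right) = -494046 - 9149 i \sqrt{7493}$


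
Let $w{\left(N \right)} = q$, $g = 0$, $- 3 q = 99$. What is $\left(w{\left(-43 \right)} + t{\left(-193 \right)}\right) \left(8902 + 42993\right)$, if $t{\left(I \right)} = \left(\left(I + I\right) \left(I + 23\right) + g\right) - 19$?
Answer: $3402651360$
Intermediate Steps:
$q = -33$ ($q = \left(- \frac{1}{3}\right) 99 = -33$)
$w{\left(N \right)} = -33$
$t{\left(I \right)} = -19 + 2 I \left(23 + I\right)$ ($t{\left(I \right)} = \left(\left(I + I\right) \left(I + 23\right) + 0\right) - 19 = \left(2 I \left(23 + I\right) + 0\right) - 19 = 2 I \left(23 + I\right) - 19 = -19 + 2 I \left(23 + I\right)$)
$\left(w{\left(-43 \right)} + t{\left(-193 \right)}\right) \left(8902 + 42993\right) = \left(-33 + \left(-19 + 2 \left(-193\right)^{2} + 46 \left(-193\right)\right)\right) \left(8902 + 42993\right) = \left(-33 - -65601\right) 51895 = \left(-33 + 65601\right) 51895 = 65568 \cdot 51895 = 3402651360$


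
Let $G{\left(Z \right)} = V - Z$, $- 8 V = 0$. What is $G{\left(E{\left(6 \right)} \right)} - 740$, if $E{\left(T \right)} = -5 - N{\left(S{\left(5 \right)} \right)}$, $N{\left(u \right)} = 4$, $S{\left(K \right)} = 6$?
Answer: $-731$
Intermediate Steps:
$V = 0$ ($V = \left(- \frac{1}{8}\right) 0 = 0$)
$E{\left(T \right)} = -9$ ($E{\left(T \right)} = -5 - 4 = -9$)
$G{\left(Z \right)} = - Z$ ($G{\left(Z \right)} = 0 - Z = - Z$)
$G{\left(E{\left(6 \right)} \right)} - 740 = \left(-1\right) \left(-9\right) - 740 = 9 - 740 = -731$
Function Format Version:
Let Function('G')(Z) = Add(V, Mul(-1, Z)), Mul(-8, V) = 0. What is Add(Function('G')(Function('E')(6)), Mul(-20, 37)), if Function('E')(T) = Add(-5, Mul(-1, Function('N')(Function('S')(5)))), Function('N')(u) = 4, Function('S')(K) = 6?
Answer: -731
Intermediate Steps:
V = 0 (V = Mul(Rational(-1, 8), 0) = 0)
Function('E')(T) = -9 (Function('E')(T) = Add(-5, Mul(-1, 4)) = Add(-5, -4) = -9)
Function('G')(Z) = Mul(-1, Z) (Function('G')(Z) = Add(0, Mul(-1, Z)) = Mul(-1, Z))
Add(Function('G')(Function('E')(6)), Mul(-20, 37)) = Add(Mul(-1, -9), Mul(-20, 37)) = Add(9, -740) = -731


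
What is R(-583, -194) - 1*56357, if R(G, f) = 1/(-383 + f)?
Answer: -32517990/577 ≈ -56357.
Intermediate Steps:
R(-583, -194) - 1*56357 = 1/(-383 - 194) - 1*56357 = 1/(-577) - 56357 = -1/577 - 56357 = -32517990/577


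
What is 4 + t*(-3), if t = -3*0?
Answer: 4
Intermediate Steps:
t = 0
4 + t*(-3) = 4 + 0*(-3) = 4 + 0 = 4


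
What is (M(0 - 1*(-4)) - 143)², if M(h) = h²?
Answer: 16129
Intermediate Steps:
(M(0 - 1*(-4)) - 143)² = ((0 - 1*(-4))² - 143)² = ((0 + 4)² - 143)² = (4² - 143)² = (16 - 143)² = (-127)² = 16129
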